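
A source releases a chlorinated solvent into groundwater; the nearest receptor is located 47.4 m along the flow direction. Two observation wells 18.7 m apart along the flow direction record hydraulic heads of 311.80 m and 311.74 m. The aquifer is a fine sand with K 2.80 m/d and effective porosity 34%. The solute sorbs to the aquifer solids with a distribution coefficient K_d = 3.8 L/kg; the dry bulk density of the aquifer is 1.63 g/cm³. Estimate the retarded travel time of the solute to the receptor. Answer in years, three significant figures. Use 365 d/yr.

Hydraulic gradient i = (311.80 − 311.74) / 18.7 = 0.06 / 18.7 = 0.003209
Specific discharge q = 2.80 × 0.003209 = 0.008984 m/d
v = Ki/n = 2.80·0.003209/0.34 = 0.02642 m/d
Retardation R = 1 + ρ_b·K_d/n = 1 + 1.63×3.8/0.34 = 19.22
Contaminant velocity v_c = v/R = 0.02642/19.22 = 0.001375 m/d
t = L/v_c = 47.4/0.001375 = 34470 d
   = 34470/365 = 94.4 yr

94.4 years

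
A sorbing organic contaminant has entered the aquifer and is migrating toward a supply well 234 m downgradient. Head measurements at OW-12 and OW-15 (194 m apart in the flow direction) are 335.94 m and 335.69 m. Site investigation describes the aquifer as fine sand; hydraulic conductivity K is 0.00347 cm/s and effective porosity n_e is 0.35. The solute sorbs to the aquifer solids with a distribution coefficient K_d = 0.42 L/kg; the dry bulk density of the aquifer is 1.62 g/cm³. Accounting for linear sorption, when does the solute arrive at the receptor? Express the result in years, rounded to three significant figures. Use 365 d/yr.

171 years

Hydraulic gradient i = (335.94 − 335.69) / 194 = 0.25 / 194 = 0.001289
K = 0.00347 cm/s × 864 = 2.998 m/d
Specific discharge q = 2.998 × 0.001289 = 0.003864 m/d
v = Ki/n = 2.998·0.001289/0.35 = 0.01104 m/d
Retardation R = 1 + ρ_b·K_d/n = 1 + 1.62×0.42/0.35 = 2.944
Contaminant velocity v_c = v/R = 0.01104/2.944 = 0.003750 m/d
t = L/v_c = 234/0.003750 = 62410 d
   = 62410/365 = 171 yr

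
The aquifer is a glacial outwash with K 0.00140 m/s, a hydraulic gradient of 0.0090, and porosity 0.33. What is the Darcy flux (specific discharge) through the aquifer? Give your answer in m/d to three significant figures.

K = 0.00140 m/s × 86400 s/d = 121.0 m/d
Specific discharge q = 121.0 × 0.0090 = 1.089 m/d

1.09 m/d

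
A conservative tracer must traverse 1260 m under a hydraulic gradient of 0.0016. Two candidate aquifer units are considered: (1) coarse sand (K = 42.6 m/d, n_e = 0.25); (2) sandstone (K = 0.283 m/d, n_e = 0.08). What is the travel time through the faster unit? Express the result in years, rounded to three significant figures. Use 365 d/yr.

12.7 years

Unit 1 (coarse sand): v = 42.6×0.0016/0.25 = 0.2726 m/d, t = 1260/0.2726 = 4621 d
Unit 2 (sandstone): v = 0.283×0.0016/0.08 = 0.005660 m/d, t = 1260/0.005660 = 222600 d
Faster: 4621 d / 365 = 12.7 yr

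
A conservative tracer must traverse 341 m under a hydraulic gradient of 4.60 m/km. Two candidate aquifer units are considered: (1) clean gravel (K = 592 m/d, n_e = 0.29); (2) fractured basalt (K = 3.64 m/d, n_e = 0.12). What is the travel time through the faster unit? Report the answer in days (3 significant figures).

36.3 days

Unit 1 (clean gravel): v = 592×0.0046/0.29 = 9.390 m/d, t = 341/9.390 = 36.31 d
Unit 2 (fractured basalt): v = 3.64×0.0046/0.12 = 0.1395 m/d, t = 341/0.1395 = 2444 d
Faster unit: t = 36.3 d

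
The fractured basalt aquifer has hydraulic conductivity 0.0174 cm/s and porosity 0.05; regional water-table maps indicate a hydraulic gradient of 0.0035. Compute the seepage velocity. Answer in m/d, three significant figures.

1.05 m/d

K = 0.0174 cm/s × 864 = 15.03 m/d
q = Ki = 15.03 × 0.0035 = 0.05262 m/d
Average linear velocity = 0.05262 / 0.05 = 1.052 m/d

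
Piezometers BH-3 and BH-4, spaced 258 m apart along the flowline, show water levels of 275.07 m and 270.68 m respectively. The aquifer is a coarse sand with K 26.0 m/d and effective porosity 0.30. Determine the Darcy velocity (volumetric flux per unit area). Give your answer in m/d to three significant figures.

0.442 m/d

Hydraulic gradient i = (275.07 − 270.68) / 258 = 4.39 / 258 = 0.01702
Specific discharge q = 26.0 × 0.01702 = 0.4424 m/d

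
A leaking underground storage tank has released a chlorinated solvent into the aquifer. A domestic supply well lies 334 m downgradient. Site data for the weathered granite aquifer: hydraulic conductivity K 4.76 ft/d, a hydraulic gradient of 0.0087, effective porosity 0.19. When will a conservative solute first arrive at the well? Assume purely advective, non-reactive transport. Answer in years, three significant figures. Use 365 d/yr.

13.8 years

K = 4.76 ft/d × 0.3048 = 1.451 m/d
Darcy flux q = K·i = 1.451 × 0.0087 = 0.01262 m/d
Seepage velocity v = q / n = 0.01262 / 0.19 = 0.06643 m/d
t = L / v = 334 / 0.06643 = 5028 d
   = 5028 / 365 = 13.8 yr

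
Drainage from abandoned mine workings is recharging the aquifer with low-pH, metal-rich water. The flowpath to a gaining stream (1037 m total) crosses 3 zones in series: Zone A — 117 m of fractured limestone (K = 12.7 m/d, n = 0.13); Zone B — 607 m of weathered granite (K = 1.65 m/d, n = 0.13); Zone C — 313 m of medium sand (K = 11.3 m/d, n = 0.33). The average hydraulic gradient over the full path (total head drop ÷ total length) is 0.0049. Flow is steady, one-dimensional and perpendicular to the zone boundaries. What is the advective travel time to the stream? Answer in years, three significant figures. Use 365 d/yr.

43.1 years

For zones in series the flux q is common to all zones; the equivalent conductivity is the harmonic (thickness-weighted) mean, K_eq = L_total / Σ(L_j/K_j).
Σ(L/K) = 117/12.7 + 607/1.65 + 313/11.3 = 9.213 + 367.9 + 27.70 = 404.8 d
K_eq = L_total / Σ(L/K) = 1037 / 404.8 = 2.562 m/d
q = K_eq · i = 2.562 × 0.0049 = 0.01255 m/d (same in every zone)
Zone A: v = q/n = 0.01255/0.13 = 0.09656 m/d → t_A = 117/0.09656 = 1212 d
Zone B: v = q/n = 0.01255/0.13 = 0.09656 m/d → t_B = 607/0.09656 = 6286 d
Zone C: v = q/n = 0.01255/0.33 = 0.03804 m/d → t_C = 313/0.03804 = 8228 d
Total t = 1212 + 6286 + 8228 = 15730 d
   = 15730 / 365 = 43.1 yr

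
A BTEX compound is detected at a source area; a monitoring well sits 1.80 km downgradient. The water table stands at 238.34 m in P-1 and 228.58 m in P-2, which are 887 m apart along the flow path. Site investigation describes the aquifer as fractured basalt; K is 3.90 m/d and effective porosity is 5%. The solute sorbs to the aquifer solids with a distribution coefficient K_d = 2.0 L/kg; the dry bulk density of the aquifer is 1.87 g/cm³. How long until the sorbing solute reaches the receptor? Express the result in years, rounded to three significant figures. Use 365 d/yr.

Hydraulic gradient i = (238.34 − 228.58) / 887 = 9.76 / 887 = 0.01100
Specific discharge q = 3.90 × 0.01100 = 0.04291 m/d
Seepage velocity v = q / n = 0.04291 / 0.05 = 0.8583 m/d
Retardation R = 1 + ρ_b·K_d/n = 1 + 1.87×2.0/0.05 = 75.80
Contaminant velocity v_c = v/R = 0.8583/75.80 = 0.01132 m/d
L = 1.80 km = 1800 m
t = L/v_c = 1800/0.01132 = 159000 d
   = 159000/365 = 436 yr

436 years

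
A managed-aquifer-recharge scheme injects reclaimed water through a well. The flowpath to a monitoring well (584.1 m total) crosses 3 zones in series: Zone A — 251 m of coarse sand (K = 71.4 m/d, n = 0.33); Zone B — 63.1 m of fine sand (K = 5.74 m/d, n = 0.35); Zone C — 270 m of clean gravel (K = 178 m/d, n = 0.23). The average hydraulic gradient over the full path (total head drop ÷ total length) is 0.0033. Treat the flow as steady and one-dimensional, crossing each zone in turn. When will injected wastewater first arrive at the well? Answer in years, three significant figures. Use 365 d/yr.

For zones in series the flux q is common to all zones; the equivalent conductivity is the harmonic (thickness-weighted) mean, K_eq = L_total / Σ(L_j/K_j).
Σ(L/K) = 251/71.4 + 63.1/5.74 + 270/178 = 3.515 + 10.99 + 1.517 = 16.03 d
K_eq = L_total / Σ(L/K) = 584.1 / 16.03 = 36.45 m/d
q = K_eq · i = 36.45 × 0.0033 = 0.1203 m/d (same in every zone)
Zone A: v = q/n = 0.1203/0.33 = 0.3645 m/d → t_A = 251/0.3645 = 688.6 d
Zone B: v = q/n = 0.1203/0.35 = 0.3437 m/d → t_B = 63.1/0.3437 = 183.6 d
Zone C: v = q/n = 0.1203/0.23 = 0.5230 m/d → t_C = 270/0.5230 = 516.3 d
Total t = 688.6 + 183.6 + 516.3 = 1389 d
   = 1389 / 365 = 3.80 yr

3.80 years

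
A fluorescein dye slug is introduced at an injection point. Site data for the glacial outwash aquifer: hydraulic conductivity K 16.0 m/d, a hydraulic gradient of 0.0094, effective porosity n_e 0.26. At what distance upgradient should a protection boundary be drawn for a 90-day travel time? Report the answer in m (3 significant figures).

Specific discharge q = 16.0 × 0.0094 = 0.1504 m/d
v_s = q/n_e = 0.1504/0.26 = 0.5785 m/d
L = v × T = 0.5785 × 90 = 52.06 m

52.1 m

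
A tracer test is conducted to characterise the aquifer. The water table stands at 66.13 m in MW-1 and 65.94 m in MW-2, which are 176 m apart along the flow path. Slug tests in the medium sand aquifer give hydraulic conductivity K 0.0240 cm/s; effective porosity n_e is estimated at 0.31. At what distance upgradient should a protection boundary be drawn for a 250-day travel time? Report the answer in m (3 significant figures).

Hydraulic gradient i = (66.13 − 65.94) / 176 = 0.19 / 176 = 0.001080
K = 0.0240 cm/s × 864 = 20.74 m/d
Darcy flux q = K·i = 20.74 × 0.001080 = 0.02239 m/d
v_s = q/n_e = 0.02239/0.31 = 0.07221 m/d
L = v × T = 0.07221 × 250 = 18.05 m

18.1 m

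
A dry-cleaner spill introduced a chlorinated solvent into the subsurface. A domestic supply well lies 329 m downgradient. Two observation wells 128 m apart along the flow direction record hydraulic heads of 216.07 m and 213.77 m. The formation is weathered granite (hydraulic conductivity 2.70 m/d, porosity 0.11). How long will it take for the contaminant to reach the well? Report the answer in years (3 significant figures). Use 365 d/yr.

2.04 years

Hydraulic gradient i = (216.07 − 213.77) / 128 = 2.30 / 128 = 0.01797
Darcy flux q = K·i = 2.70 × 0.01797 = 0.04852 m/d
v_s = q/n_e = 0.04852/0.11 = 0.4411 m/d
t = L / v = 329 / 0.4411 = 745.9 d
   = 745.9 / 365 = 2.04 yr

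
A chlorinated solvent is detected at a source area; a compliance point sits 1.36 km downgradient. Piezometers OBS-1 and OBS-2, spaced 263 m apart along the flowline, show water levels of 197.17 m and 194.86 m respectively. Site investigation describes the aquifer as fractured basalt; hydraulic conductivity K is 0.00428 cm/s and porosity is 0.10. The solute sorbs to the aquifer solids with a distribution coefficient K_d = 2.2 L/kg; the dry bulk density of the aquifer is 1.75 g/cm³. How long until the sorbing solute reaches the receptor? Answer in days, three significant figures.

165000 days

Hydraulic gradient i = (197.17 − 194.86) / 263 = 2.31 / 263 = 0.008783
K = 0.00428 cm/s × 864 = 3.698 m/d
q = Ki = 3.698 × 0.008783 = 0.03248 m/d
v = Ki/n = 3.698·0.008783/0.10 = 0.3248 m/d
Retardation R = 1 + ρ_b·K_d/n = 1 + 1.75×2.2/0.10 = 39.50
Contaminant velocity v_c = v/R = 0.3248/39.50 = 0.008223 m/d
L = 1.36 km = 1360 m
t = L/v_c = 1360/0.008223 = 165400 d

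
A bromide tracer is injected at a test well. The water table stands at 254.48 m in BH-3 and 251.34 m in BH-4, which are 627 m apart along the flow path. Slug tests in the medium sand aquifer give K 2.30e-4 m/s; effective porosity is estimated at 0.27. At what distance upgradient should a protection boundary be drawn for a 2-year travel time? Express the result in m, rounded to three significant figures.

269 m

Hydraulic gradient i = (254.48 − 251.34) / 627 = 3.14 / 627 = 0.005008
K = 2.30e-4 m/s × 86400 s/d = 19.87 m/d
Darcy flux q = K·i = 19.87 × 0.005008 = 0.09952 m/d
v = Ki/n = 19.87·0.005008/0.27 = 0.3686 m/d
T = 2 yr × 365 = 730 d
L = v × T = 0.3686 × 730 = 269.1 m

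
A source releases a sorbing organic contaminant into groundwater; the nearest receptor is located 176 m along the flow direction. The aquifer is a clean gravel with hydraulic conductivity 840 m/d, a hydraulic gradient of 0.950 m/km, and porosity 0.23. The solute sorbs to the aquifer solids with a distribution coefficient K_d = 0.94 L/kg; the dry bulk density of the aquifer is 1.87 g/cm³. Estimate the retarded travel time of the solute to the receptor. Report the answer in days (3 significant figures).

q = Ki = 840 × 9.5e-4 = 0.7980 m/d
v = Ki/n = 840·9.5e-4/0.23 = 3.470 m/d
Retardation R = 1 + ρ_b·K_d/n = 1 + 1.87×0.94/0.23 = 8.643
Contaminant velocity v_c = v/R = 3.470/8.643 = 0.4014 m/d
t = L/v_c = 176/0.4014 = 438.4 d

438 days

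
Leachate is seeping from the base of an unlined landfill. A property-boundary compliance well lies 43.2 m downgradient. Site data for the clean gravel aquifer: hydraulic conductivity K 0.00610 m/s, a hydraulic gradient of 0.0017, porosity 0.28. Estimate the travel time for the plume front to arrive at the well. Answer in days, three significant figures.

13.5 days

K = 0.00610 m/s × 86400 s/d = 527.0 m/d
Specific discharge q = 527.0 × 0.0017 = 0.8960 m/d
Seepage velocity v = q / n = 0.8960 / 0.28 = 3.200 m/d
t = L / v = 43.2 / 3.200 = 13.50 d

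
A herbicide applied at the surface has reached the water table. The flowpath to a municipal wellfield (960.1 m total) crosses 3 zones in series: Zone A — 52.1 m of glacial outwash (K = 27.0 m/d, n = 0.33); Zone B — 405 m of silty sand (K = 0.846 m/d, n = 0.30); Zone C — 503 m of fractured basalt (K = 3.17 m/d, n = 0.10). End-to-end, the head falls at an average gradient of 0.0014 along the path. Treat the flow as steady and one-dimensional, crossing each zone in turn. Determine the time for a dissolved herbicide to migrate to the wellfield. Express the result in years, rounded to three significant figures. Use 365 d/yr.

246 years

For zones in series the flux q is common to all zones; the equivalent conductivity is the harmonic (thickness-weighted) mean, K_eq = L_total / Σ(L_j/K_j).
Σ(L/K) = 52.1/27.0 + 405/0.846 + 503/3.17 = 1.930 + 478.7 + 158.7 = 639.3 d
K_eq = L_total / Σ(L/K) = 960.1 / 639.3 = 1.502 m/d
q = K_eq · i = 1.502 × 0.0014 = 0.002102 m/d (same in every zone)
Zone A: v = q/n = 0.002102/0.33 = 0.006371 m/d → t_A = 52.1/0.006371 = 8178 d
Zone B: v = q/n = 0.002102/0.30 = 0.007008 m/d → t_B = 405/0.007008 = 57790 d
Zone C: v = q/n = 0.002102/0.10 = 0.02102 m/d → t_C = 503/0.02102 = 23920 d
Total t = 8178 + 57790 + 23920 = 89890 d
   = 89890 / 365 = 246 yr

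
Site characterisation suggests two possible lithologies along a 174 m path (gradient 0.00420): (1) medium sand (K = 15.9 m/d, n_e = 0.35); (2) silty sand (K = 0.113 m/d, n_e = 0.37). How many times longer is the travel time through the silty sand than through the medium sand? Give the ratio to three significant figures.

149

Unit 1 (medium sand): v = 15.9×0.0042/0.35 = 0.1908 m/d, t = 174/0.1908 = 911.9 d
Unit 2 (silty sand): v = 0.113×0.0042/0.37 = 0.001283 m/d, t = 174/0.001283 = 135700 d
t(silty sand) / t(medium sand) = 135700/911.9 = 149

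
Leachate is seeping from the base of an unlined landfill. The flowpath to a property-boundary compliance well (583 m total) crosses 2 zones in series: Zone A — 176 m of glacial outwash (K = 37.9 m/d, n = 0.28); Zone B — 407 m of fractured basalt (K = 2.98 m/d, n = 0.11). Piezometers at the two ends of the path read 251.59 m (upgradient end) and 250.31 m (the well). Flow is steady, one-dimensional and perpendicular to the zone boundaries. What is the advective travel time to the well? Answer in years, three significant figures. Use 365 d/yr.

28.4 years

Total head drop ΔH = 251.59 − 250.31 = 1.28 m
Steady 1-D flow in series ⇒ the Darcy flux q is identical in every zone and the zone head losses add (resistances L/K in series).
Σ(L/K) = 176/37.9 + 407/2.98 = 4.644 + 136.6 = 141.2 d
q = ΔH / Σ(L/K) = 1.28 / 141.2 = 0.009064 m/d (same in every zone)
Zone A: v = q/n = 0.009064/0.28 = 0.03237 m/d → t_A = 176/0.03237 = 5437 d
Zone B: v = q/n = 0.009064/0.11 = 0.08240 m/d → t_B = 407/0.08240 = 4939 d
Total t = 5437 + 4939 = 10380 d
   = 10380 / 365 = 28.4 yr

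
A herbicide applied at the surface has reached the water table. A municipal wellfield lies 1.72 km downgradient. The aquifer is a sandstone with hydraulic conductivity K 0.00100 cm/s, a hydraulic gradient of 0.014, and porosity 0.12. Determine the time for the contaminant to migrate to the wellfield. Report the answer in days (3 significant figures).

17100 days

K = 0.00100 cm/s × 864 = 0.8640 m/d
q = Ki = 0.8640 × 0.014 = 0.01210 m/d
v = Ki/n = 0.8640·0.014/0.12 = 0.1008 m/d
L = 1.72 km = 1720 m
t = L / v = 1720 / 0.1008 = 17060 d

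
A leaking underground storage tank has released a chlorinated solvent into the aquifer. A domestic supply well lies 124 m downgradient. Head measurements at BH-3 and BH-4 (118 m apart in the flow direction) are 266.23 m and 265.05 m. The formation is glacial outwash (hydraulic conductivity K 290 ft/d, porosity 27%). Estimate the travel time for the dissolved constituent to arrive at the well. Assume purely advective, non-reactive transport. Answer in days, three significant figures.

37.9 days

Hydraulic gradient i = (266.23 − 265.05) / 118 = 1.18 / 118 = 0.01000
K = 290 ft/d × 0.3048 = 88.39 m/d
q = Ki = 88.39 × 0.01000 = 0.8839 m/d
Seepage velocity v = q / n = 0.8839 / 0.27 = 3.274 m/d
t = L / v = 124 / 3.274 = 37.88 d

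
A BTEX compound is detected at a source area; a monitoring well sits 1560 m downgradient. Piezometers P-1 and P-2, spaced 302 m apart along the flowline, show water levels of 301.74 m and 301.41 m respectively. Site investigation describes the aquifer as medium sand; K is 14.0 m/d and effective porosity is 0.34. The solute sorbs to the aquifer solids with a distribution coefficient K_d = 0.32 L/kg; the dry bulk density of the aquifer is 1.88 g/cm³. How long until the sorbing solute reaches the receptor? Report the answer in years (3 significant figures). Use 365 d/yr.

263 years

Hydraulic gradient i = (301.74 − 301.41) / 302 = 0.33 / 302 = 0.001093
Darcy flux q = K·i = 14.0 × 0.001093 = 0.01530 m/d
Average linear velocity = 0.01530 / 0.34 = 0.04499 m/d
Retardation R = 1 + ρ_b·K_d/n = 1 + 1.88×0.32/0.34 = 2.769
Contaminant velocity v_c = v/R = 0.04499/2.769 = 0.01625 m/d
t = L/v_c = 1560/0.01625 = 96020 d
   = 96020/365 = 263 yr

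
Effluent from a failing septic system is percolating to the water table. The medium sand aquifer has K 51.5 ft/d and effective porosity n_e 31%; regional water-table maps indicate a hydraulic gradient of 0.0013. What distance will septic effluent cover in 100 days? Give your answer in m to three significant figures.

6.58 m

K = 51.5 ft/d × 0.3048 = 15.70 m/d
Darcy flux q = K·i = 15.70 × 0.0013 = 0.02041 m/d
Seepage velocity v = q / n = 0.02041 / 0.31 = 0.06583 m/d
L = v × T = 0.06583 × 100 = 6.583 m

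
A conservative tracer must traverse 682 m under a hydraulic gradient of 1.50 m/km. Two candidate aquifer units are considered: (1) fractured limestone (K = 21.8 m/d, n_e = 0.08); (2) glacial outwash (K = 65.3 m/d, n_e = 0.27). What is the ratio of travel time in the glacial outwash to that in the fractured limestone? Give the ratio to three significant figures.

Unit 1 (fractured limestone): v = 21.8×0.0015/0.08 = 0.4088 m/d, t = 682/0.4088 = 1669 d
Unit 2 (glacial outwash): v = 65.3×0.0015/0.27 = 0.3628 m/d, t = 682/0.3628 = 1880 d
t(glacial outwash) / t(fractured limestone) = 1880/1669 = 1.13

1.13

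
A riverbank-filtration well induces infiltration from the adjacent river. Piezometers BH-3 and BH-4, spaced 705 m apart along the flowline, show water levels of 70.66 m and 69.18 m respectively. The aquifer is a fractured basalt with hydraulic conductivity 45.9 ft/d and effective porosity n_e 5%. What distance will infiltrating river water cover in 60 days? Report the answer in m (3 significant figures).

35.2 m

Hydraulic gradient i = (70.66 − 69.18) / 705 = 1.48 / 705 = 0.002099
K = 45.9 ft/d × 0.3048 = 13.99 m/d
Specific discharge q = 13.99 × 0.002099 = 0.02937 m/d
v = Ki/n = 13.99·0.002099/0.05 = 0.5874 m/d
L = v × T = 0.5874 × 60 = 35.24 m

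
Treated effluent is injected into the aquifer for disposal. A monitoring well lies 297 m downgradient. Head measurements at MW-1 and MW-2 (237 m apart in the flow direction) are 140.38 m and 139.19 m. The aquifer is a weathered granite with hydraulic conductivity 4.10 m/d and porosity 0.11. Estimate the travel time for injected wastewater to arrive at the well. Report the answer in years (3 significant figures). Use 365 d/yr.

4.35 years

Hydraulic gradient i = (140.38 − 139.19) / 237 = 1.19 / 237 = 0.005021
Specific discharge q = 4.10 × 0.005021 = 0.02059 m/d
Average linear velocity = 0.02059 / 0.11 = 0.1871 m/d
t = L / v = 297 / 0.1871 = 1587 d
   = 1587 / 365 = 4.35 yr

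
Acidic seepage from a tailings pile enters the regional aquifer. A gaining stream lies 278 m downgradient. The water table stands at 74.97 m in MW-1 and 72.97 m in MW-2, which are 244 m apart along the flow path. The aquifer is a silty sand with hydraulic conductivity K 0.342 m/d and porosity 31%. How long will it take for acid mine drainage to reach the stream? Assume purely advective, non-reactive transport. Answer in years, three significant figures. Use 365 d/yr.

Hydraulic gradient i = (74.97 − 72.97) / 244 = 2.00 / 244 = 0.008197
Darcy flux q = K·i = 0.342 × 0.008197 = 0.002803 m/d
v_s = q/n_e = 0.002803/0.31 = 0.009043 m/d
t = L / v = 278 / 0.009043 = 30740 d
   = 30740 / 365 = 84.2 yr

84.2 years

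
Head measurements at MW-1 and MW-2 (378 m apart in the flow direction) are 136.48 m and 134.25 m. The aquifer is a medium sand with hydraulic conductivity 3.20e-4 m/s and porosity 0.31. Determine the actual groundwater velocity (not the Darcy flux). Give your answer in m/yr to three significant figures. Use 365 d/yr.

Hydraulic gradient i = (136.48 − 134.25) / 378 = 2.23 / 378 = 0.005899
K = 3.20e-4 m/s × 86400 s/d = 27.65 m/d
q = Ki = 27.65 × 0.005899 = 0.1631 m/d
Seepage velocity v = q / n = 0.1631 / 0.31 = 0.5262 m/d
   = 0.5262 × 365 = 192 m/yr

192 m/yr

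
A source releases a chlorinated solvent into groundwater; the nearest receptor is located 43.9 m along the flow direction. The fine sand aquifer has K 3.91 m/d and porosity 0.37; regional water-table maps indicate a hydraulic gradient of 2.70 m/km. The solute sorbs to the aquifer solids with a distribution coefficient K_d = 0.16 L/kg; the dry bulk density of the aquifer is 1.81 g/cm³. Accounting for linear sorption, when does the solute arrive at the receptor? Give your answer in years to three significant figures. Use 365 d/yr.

7.51 years

Darcy flux q = K·i = 3.91 × 0.0027 = 0.01056 m/d
Average linear velocity = 0.01056 / 0.37 = 0.02853 m/d
Retardation R = 1 + ρ_b·K_d/n = 1 + 1.81×0.16/0.37 = 1.783
Contaminant velocity v_c = v/R = 0.02853/1.783 = 0.01601 m/d
t = L/v_c = 43.9/0.01601 = 2743 d
   = 2743/365 = 7.51 yr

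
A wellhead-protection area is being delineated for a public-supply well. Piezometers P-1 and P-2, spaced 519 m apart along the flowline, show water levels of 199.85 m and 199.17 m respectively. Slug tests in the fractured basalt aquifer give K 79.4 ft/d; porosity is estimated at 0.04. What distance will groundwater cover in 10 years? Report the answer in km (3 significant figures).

2.89 km

Hydraulic gradient i = (199.85 − 199.17) / 519 = 0.68 / 519 = 0.001310
K = 79.4 ft/d × 0.3048 = 24.20 m/d
Specific discharge q = 24.20 × 0.001310 = 0.03171 m/d
Average linear velocity = 0.03171 / 0.04 = 0.7927 m/d
T = 10 yr × 365 = 3650 d
L = v × T = 0.7927 × 3650 = 2893 m
   = 2.89 km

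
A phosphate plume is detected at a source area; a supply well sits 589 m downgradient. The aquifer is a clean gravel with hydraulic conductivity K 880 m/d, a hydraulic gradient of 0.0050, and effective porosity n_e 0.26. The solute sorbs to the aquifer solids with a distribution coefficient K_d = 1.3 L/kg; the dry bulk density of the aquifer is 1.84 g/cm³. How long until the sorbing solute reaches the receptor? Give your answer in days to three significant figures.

355 days

q = Ki = 880 × 0.0050 = 4.400 m/d
v = Ki/n = 880·0.0050/0.26 = 16.92 m/d
Retardation R = 1 + ρ_b·K_d/n = 1 + 1.84×1.3/0.26 = 10.20
Contaminant velocity v_c = v/R = 16.92/10.20 = 1.659 m/d
t = L/v_c = 589/1.659 = 355.0 d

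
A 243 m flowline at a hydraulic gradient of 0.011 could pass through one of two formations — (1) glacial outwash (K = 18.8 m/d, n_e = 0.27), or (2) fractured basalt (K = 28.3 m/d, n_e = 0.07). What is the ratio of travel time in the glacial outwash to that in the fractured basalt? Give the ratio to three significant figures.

5.81

Unit 1 (glacial outwash): v = 18.8×0.011/0.27 = 0.7659 m/d, t = 243/0.7659 = 317.3 d
Unit 2 (fractured basalt): v = 28.3×0.011/0.07 = 4.447 m/d, t = 243/4.447 = 54.64 d
t(glacial outwash) / t(fractured basalt) = 317.3/54.64 = 5.81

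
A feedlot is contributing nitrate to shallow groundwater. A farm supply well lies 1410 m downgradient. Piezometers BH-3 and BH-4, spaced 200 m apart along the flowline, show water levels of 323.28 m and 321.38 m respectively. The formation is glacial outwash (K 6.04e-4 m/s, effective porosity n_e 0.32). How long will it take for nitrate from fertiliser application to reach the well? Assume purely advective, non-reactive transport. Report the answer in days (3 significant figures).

Hydraulic gradient i = (323.28 − 321.38) / 200 = 1.90 / 200 = 0.009500
K = 6.04e-4 m/s × 86400 s/d = 52.19 m/d
q = Ki = 52.19 × 0.009500 = 0.4958 m/d
v_s = q/n_e = 0.4958/0.32 = 1.549 m/d
t = L / v = 1410 / 1.549 = 910.1 d

910 days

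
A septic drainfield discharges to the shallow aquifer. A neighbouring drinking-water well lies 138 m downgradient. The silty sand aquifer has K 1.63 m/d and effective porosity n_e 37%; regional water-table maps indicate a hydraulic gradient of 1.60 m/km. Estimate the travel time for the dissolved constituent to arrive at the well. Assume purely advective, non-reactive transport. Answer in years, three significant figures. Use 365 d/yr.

53.6 years

Specific discharge q = 1.63 × 0.0016 = 0.002608 m/d
v_s = q/n_e = 0.002608/0.37 = 0.007049 m/d
t = L / v = 138 / 0.007049 = 19580 d
   = 19580 / 365 = 53.6 yr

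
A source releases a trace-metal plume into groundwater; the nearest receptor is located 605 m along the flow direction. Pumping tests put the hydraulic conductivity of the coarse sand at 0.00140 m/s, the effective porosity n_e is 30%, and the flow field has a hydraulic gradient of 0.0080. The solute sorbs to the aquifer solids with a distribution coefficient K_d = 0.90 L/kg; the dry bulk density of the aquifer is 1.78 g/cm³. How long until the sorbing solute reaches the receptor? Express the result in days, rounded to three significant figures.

1190 days

K = 0.00140 m/s × 86400 s/d = 121.0 m/d
Specific discharge q = 121.0 × 0.0080 = 0.9677 m/d
Seepage velocity v = q / n = 0.9677 / 0.30 = 3.226 m/d
Retardation R = 1 + ρ_b·K_d/n = 1 + 1.78×0.90/0.30 = 6.340
Contaminant velocity v_c = v/R = 3.226/6.340 = 0.5088 m/d
t = L/v_c = 605/0.5088 = 1189 d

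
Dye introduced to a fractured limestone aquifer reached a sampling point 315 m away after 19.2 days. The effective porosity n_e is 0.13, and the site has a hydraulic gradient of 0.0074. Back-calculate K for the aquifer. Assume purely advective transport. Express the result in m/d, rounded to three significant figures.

v = L / t = 315 / 19.2 = 16.41 m/d
K = v · n / i = 16.41 × 0.13 / 0.0074 = 288 m/d

288 m/d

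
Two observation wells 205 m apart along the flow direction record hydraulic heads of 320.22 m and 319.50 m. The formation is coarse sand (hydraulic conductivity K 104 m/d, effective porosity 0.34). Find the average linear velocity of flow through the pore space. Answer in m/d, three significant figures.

1.07 m/d

Hydraulic gradient i = (320.22 − 319.50) / 205 = 0.72 / 205 = 0.003512
Darcy flux q = K·i = 104 × 0.003512 = 0.3653 m/d
v_s = q/n_e = 0.3653/0.34 = 1.074 m/d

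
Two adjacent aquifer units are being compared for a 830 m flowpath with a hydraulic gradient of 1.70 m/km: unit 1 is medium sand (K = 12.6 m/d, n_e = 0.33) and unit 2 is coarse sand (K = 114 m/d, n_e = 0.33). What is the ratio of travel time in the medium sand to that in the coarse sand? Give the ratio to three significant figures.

9.05

Unit 1 (medium sand): v = 12.6×0.0017/0.33 = 0.06491 m/d, t = 830/0.06491 = 12790 d
Unit 2 (coarse sand): v = 114×0.0017/0.33 = 0.5873 m/d, t = 830/0.5873 = 1413 d
t(medium sand) / t(coarse sand) = 12790/1413 = 9.05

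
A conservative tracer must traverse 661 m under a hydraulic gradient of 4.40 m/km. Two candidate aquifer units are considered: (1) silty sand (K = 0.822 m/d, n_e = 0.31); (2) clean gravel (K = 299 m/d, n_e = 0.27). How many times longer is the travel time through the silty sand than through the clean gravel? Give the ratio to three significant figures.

Unit 1 (silty sand): v = 0.822×0.0044/0.31 = 0.01167 m/d, t = 661/0.01167 = 56660 d
Unit 2 (clean gravel): v = 299×0.0044/0.27 = 4.873 m/d, t = 661/4.873 = 135.7 d
t(silty sand) / t(clean gravel) = 56660/135.7 = 418

418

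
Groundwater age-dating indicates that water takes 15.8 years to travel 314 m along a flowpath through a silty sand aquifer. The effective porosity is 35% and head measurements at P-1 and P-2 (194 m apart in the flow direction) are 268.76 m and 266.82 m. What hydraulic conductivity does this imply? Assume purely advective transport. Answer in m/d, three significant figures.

1.91 m/d

Hydraulic gradient i = (268.76 − 266.82) / 194 = 1.94 / 194 = 0.01000
t = 15.8 years = 5767 d
v = L / t = 314 / 5767 = 0.05445 m/d
K = v · n / i = 0.05445 × 0.35 / 0.01000 = 1.91 m/d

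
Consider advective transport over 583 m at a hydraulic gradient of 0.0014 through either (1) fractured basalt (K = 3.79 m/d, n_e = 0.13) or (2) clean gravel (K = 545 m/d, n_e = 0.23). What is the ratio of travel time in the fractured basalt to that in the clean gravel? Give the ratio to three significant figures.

Unit 1 (fractured basalt): v = 3.79×0.0014/0.13 = 0.04082 m/d, t = 583/0.04082 = 14280 d
Unit 2 (clean gravel): v = 545×0.0014/0.23 = 3.317 m/d, t = 583/3.317 = 175.7 d
t(fractured basalt) / t(clean gravel) = 14280/175.7 = 81.3

81.3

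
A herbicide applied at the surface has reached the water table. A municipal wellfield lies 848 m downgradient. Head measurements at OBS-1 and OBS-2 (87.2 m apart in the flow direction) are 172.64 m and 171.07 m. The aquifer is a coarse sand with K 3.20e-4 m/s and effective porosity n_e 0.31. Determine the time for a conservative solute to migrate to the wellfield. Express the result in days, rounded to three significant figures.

528 days

Hydraulic gradient i = (172.64 − 171.07) / 87.2 = 1.57 / 87.2 = 0.01800
K = 3.20e-4 m/s × 86400 s/d = 27.65 m/d
Specific discharge q = 27.65 × 0.01800 = 0.4978 m/d
Seepage velocity v = q / n = 0.4978 / 0.31 = 1.606 m/d
t = L / v = 848 / 1.606 = 528.1 d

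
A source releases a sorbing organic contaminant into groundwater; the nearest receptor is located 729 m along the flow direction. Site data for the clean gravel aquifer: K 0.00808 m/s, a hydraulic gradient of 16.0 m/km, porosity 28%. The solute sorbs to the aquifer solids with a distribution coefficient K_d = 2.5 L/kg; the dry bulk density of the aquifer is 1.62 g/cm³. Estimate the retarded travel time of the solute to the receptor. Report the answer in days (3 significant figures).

283 days

K = 0.00808 m/s × 86400 s/d = 698.1 m/d
Darcy flux q = K·i = 698.1 × 0.016 = 11.17 m/d
Average linear velocity = 11.17 / 0.28 = 39.89 m/d
Retardation R = 1 + ρ_b·K_d/n = 1 + 1.62×2.5/0.28 = 15.46
Contaminant velocity v_c = v/R = 39.89/15.46 = 2.580 m/d
t = L/v_c = 729/2.580 = 282.6 d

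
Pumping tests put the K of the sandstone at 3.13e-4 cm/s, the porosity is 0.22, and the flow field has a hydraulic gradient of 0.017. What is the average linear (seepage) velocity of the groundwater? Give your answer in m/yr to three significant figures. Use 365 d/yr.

7.63 m/yr

K = 3.13e-4 cm/s × 864 = 0.2704 m/d
Specific discharge q = 0.2704 × 0.017 = 0.004597 m/d
v = Ki/n = 0.2704·0.017/0.22 = 0.02090 m/d
   = 0.02090 × 365 = 7.63 m/yr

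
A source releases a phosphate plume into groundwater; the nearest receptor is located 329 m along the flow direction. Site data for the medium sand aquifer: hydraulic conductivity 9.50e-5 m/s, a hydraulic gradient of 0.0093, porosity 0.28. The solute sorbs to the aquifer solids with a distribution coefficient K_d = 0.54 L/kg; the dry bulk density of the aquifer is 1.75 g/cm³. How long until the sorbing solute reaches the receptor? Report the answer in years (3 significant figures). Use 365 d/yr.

14.5 years

K = 9.50e-5 m/s × 86400 s/d = 8.208 m/d
Specific discharge q = 8.208 × 0.0093 = 0.07633 m/d
v_s = q/n_e = 0.07633/0.28 = 0.2726 m/d
Retardation R = 1 + ρ_b·K_d/n = 1 + 1.75×0.54/0.28 = 4.375
Contaminant velocity v_c = v/R = 0.2726/4.375 = 0.06231 m/d
t = L/v_c = 329/0.06231 = 5280 d
   = 5280/365 = 14.5 yr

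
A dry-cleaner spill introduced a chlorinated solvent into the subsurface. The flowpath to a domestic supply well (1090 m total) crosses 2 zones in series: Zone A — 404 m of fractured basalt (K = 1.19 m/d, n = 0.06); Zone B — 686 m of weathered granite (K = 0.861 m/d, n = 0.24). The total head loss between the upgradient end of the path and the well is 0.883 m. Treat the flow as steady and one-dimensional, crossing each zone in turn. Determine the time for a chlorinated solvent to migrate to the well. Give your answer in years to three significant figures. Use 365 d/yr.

666 years

Continuity: the same q passes through each zone, so ΔH = q·Σ(L_j/K_j) — the zones act as resistances in series.
Σ(L/K) = 404/1.19 + 686/0.861 = 339.5 + 796.7 = 1136 d
q = ΔH / Σ(L/K) = 0.883 / 1136 = 7.771e-4 m/d (same in every zone)
Zone A: v = q/n = 7.771e-4/0.06 = 0.01295 m/d → t_A = 404/0.01295 = 31190 d
Zone B: v = q/n = 7.771e-4/0.24 = 0.003238 m/d → t_B = 686/0.003238 = 211900 d
Total t = 31190 + 211900 = 243100 d
   = 243100 / 365 = 666 yr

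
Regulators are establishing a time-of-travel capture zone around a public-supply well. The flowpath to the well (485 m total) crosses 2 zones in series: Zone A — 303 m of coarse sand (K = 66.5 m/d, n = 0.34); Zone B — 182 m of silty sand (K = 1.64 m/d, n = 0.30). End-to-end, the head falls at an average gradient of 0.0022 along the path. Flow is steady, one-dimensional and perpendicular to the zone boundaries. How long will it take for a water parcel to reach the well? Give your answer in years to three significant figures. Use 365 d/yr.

46.8 years

For zones in series the flux q is common to all zones; the equivalent conductivity is the harmonic (thickness-weighted) mean, K_eq = L_total / Σ(L_j/K_j).
Σ(L/K) = 303/66.5 + 182/1.64 = 4.556 + 111.0 = 115.5 d
K_eq = L_total / Σ(L/K) = 485 / 115.5 = 4.198 m/d
q = K_eq · i = 4.198 × 0.0022 = 0.009236 m/d (same in every zone)
Zone A: v = q/n = 0.009236/0.34 = 0.02716 m/d → t_A = 303/0.02716 = 11150 d
Zone B: v = q/n = 0.009236/0.30 = 0.03079 m/d → t_B = 182/0.03079 = 5912 d
Total t = 11150 + 5912 = 17070 d
   = 17070 / 365 = 46.8 yr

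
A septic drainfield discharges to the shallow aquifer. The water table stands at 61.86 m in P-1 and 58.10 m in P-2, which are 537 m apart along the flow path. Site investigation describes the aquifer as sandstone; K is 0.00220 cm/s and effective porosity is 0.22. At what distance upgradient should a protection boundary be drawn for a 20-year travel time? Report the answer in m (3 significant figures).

Hydraulic gradient i = (61.86 − 58.10) / 537 = 3.76 / 537 = 0.007002
K = 0.00220 cm/s × 864 = 1.901 m/d
Darcy flux q = K·i = 1.901 × 0.007002 = 0.01331 m/d
v = Ki/n = 1.901·0.007002/0.22 = 0.06050 m/d
T = 20 yr × 365 = 7300 d
L = v × T = 0.06050 × 7300 = 441.6 m

442 m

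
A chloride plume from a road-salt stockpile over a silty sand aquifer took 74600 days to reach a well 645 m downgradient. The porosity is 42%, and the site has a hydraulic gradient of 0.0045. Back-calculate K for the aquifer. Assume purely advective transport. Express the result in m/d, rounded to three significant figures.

0.807 m/d

v = L / t = 645 / 74600 = 0.008646 m/d
K = v · n / i = 0.008646 × 0.42 / 0.0045 = 0.807 m/d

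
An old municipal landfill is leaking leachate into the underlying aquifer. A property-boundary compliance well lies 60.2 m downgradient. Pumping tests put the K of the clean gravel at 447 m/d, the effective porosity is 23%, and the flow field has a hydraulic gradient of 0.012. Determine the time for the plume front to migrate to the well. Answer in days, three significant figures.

q = Ki = 447 × 0.012 = 5.364 m/d
v_s = q/n_e = 5.364/0.23 = 23.32 m/d
t = L / v = 60.2 / 23.32 = 2.581 d

2.58 days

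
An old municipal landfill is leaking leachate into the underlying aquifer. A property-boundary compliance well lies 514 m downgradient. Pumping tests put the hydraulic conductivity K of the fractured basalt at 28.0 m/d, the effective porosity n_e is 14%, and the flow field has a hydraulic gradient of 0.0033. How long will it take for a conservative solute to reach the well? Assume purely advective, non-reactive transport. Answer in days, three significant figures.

779 days

Darcy flux q = K·i = 28.0 × 0.0033 = 0.09240 m/d
Seepage velocity v = q / n = 0.09240 / 0.14 = 0.6600 m/d
t = L / v = 514 / 0.6600 = 778.8 d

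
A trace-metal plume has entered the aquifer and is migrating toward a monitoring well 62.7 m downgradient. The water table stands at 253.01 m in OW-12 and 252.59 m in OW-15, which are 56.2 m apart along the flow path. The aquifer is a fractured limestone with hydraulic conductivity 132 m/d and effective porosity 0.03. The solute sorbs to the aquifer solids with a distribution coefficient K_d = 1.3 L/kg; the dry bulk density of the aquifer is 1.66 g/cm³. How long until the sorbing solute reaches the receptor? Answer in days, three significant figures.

Hydraulic gradient i = (253.01 − 252.59) / 56.2 = 0.42 / 56.2 = 0.007473
q = Ki = 132 × 0.007473 = 0.9865 m/d
v = Ki/n = 132·0.007473/0.03 = 32.88 m/d
Retardation R = 1 + ρ_b·K_d/n = 1 + 1.66×1.3/0.03 = 72.93
Contaminant velocity v_c = v/R = 32.88/72.93 = 0.4509 m/d
t = L/v_c = 62.7/0.4509 = 139.1 d

139 days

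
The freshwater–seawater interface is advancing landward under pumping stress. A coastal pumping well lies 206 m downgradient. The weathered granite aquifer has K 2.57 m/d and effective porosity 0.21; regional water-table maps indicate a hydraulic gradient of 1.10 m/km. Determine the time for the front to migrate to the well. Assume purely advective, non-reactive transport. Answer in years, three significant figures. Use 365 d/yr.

Darcy flux q = K·i = 2.57 × 0.0011 = 0.002827 m/d
v_s = q/n_e = 0.002827/0.21 = 0.01346 m/d
t = L / v = 206 / 0.01346 = 15300 d
   = 15300 / 365 = 41.9 yr

41.9 years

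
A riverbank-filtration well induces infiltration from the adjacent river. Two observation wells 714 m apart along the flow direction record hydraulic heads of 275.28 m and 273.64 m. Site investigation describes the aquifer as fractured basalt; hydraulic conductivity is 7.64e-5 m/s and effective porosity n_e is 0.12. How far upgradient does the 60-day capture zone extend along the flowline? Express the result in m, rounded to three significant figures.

Hydraulic gradient i = (275.28 − 273.64) / 714 = 1.64 / 714 = 0.002297
K = 7.64e-5 m/s × 86400 s/d = 6.601 m/d
q = Ki = 6.601 × 0.002297 = 0.01516 m/d
Average linear velocity = 0.01516 / 0.12 = 0.1263 m/d
L = v × T = 0.1263 × 60 = 7.581 m

7.58 m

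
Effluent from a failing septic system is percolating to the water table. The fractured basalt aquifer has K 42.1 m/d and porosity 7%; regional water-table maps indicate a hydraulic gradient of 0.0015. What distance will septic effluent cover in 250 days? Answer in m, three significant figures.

226 m

Specific discharge q = 42.1 × 0.0015 = 0.06315 m/d
v_s = q/n_e = 0.06315/0.07 = 0.9021 m/d
L = v × T = 0.9021 × 250 = 225.5 m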